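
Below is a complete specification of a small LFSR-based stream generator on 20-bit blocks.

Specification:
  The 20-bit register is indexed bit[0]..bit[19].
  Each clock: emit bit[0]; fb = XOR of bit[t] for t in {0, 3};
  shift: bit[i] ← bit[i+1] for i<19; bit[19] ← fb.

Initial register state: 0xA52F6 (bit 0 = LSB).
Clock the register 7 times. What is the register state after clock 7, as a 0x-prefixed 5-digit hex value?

0x514A5

reg_0 = 0xA52F6
clock 1: out=0, reg = 0x5297B
clock 2: out=1, reg = 0x294BD
clock 3: out=1, reg = 0x14A5E
clock 4: out=0, reg = 0x8A52F
clock 5: out=1, reg = 0x45297
clock 6: out=1, reg = 0xA294B
clock 7: out=1, reg = 0x514A5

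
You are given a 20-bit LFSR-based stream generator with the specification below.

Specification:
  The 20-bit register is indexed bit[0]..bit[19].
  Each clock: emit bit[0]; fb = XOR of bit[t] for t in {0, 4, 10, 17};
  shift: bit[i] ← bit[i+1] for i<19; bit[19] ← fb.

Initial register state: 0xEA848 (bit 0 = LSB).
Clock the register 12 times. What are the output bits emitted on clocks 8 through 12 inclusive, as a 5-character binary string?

reg_0 = 0xEA848
clock 1: out=0, reg = 0xF5424
clock 2: out=0, reg = 0x7AA12
clock 3: out=0, reg = 0x3D509
clock 4: out=1, reg = 0x9EA84
clock 5: out=0, reg = 0x4F542
clock 6: out=0, reg = 0xA7AA1
clock 7: out=1, reg = 0x53D50
clock 8: out=0, reg = 0x29EA8
clock 9: out=0, reg = 0x14F54
clock 10: out=0, reg = 0x0A7AA
clock 11: out=0, reg = 0x853D5
clock 12: out=1, reg = 0x429EA

00001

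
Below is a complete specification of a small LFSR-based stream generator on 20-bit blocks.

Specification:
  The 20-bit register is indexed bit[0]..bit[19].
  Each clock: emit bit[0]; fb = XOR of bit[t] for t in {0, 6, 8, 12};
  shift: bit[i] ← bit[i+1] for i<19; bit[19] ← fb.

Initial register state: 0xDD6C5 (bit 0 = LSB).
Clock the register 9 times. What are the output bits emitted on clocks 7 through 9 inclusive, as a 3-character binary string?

110

reg_0 = 0xDD6C5
clock 1: out=1, reg = 0xEEB62
clock 2: out=0, reg = 0x775B1
clock 3: out=1, reg = 0xBBAD8
clock 4: out=0, reg = 0x5DD6C
clock 5: out=0, reg = 0xAEEB6
clock 6: out=0, reg = 0x5775B
clock 7: out=1, reg = 0x2BBAD
clock 8: out=1, reg = 0x95DD6
clock 9: out=0, reg = 0xCAEEB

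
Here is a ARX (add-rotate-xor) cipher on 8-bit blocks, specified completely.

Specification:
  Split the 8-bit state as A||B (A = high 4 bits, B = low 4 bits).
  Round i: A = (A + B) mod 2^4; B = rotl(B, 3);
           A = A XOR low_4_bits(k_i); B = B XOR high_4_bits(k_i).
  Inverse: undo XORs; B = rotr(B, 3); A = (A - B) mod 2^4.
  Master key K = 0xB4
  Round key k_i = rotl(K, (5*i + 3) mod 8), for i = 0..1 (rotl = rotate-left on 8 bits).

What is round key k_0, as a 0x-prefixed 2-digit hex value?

0xA5

K = 0xB4
k_0 = rotl(K, (5*0+3) mod 8) = rotl(K, 3) = 0xA5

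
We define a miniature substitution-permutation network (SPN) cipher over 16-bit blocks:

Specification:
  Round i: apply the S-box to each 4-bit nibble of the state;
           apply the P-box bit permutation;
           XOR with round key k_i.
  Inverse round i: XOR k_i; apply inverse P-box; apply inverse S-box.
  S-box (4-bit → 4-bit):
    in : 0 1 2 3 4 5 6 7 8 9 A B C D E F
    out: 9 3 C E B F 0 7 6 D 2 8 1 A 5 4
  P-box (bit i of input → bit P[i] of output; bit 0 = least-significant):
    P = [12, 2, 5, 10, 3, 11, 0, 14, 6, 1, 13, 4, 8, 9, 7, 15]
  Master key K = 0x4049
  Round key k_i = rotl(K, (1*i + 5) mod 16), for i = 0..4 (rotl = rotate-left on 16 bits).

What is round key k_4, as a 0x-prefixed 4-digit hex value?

K = 0x4049
k_0 = rotl(K, (1*0+5) mod 16) = rotl(K, 5) = 0x0928
k_1 = rotl(K, (1*1+5) mod 16) = rotl(K, 6) = 0x1250
k_2 = rotl(K, (1*2+5) mod 16) = rotl(K, 7) = 0x24A0
k_3 = rotl(K, (1*3+5) mod 16) = rotl(K, 8) = 0x4940
k_4 = rotl(K, (1*4+5) mod 16) = rotl(K, 9) = 0x9280

0x9280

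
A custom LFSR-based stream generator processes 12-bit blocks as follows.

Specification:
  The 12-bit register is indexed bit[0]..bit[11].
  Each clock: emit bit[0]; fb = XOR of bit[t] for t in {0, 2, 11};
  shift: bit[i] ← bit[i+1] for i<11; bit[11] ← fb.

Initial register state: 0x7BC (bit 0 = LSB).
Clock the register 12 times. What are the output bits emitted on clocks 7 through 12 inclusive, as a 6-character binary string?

reg_0 = 0x7BC
clock 1: out=0, reg = 0xBDE
clock 2: out=0, reg = 0x5EF
clock 3: out=1, reg = 0x2F7
clock 4: out=1, reg = 0x17B
clock 5: out=1, reg = 0x8BD
clock 6: out=1, reg = 0xC5E
clock 7: out=0, reg = 0x62F
clock 8: out=1, reg = 0x317
clock 9: out=1, reg = 0x18B
clock 10: out=1, reg = 0x8C5
clock 11: out=1, reg = 0xC62
clock 12: out=0, reg = 0xE31

011110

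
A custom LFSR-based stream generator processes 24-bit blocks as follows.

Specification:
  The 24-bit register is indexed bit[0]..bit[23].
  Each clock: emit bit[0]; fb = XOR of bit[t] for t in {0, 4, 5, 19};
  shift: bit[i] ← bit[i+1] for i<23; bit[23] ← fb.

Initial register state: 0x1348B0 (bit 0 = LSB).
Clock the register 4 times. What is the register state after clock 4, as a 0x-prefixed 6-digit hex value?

reg_0 = 0x1348B0
clock 1: out=0, reg = 0x09A458
clock 2: out=0, reg = 0x04D22C
clock 3: out=0, reg = 0x826916
clock 4: out=0, reg = 0xC1348B

0xC1348B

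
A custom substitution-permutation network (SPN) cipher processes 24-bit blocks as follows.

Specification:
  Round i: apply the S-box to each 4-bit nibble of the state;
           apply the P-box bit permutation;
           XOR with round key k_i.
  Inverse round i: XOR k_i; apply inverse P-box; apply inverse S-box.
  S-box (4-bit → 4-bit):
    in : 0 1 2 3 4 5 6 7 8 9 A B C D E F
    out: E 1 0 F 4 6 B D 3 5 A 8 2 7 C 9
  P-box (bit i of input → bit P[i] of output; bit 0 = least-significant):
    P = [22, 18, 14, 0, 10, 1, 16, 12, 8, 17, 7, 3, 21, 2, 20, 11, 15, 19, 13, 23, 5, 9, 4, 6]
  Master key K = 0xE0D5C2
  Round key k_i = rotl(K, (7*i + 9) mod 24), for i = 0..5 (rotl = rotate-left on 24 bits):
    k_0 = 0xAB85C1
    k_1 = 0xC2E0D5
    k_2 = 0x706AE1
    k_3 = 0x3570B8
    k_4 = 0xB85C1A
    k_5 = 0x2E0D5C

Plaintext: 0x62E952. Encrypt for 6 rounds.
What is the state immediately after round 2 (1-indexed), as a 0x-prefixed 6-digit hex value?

s_0 = plaintext = 0x62E952
s_1 = Round(s_0, k_0) = 0xBA8E23
s_2 = Round(s_1, k_1) = 0x2EA018
s_3 = Round(s_2, k_2) = 0xB6466D
s_4 = Round(s_3, k_3) = 0xEBA5F2
s_5 = Round(s_4, k_4) = 0x3A40CE
s_6 = Round(s_5, k_5) = 0xB44FA7

0x2EA018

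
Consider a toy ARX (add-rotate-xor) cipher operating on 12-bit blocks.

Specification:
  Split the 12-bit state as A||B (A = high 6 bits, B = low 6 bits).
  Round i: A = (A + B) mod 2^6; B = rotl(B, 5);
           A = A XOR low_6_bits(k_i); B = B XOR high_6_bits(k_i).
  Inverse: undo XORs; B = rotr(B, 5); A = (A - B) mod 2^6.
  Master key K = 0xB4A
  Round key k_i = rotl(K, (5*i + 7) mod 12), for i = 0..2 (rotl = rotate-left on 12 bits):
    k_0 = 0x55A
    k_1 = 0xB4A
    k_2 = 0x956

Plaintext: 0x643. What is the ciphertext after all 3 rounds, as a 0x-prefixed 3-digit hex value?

s_0 = plaintext = 0x643
s_1 = Round(s_0, k_0) = 0x1B4
s_2 = Round(s_1, k_1) = 0xC37
s_3 = Round(s_2, k_2) = 0xC5E

0xC5E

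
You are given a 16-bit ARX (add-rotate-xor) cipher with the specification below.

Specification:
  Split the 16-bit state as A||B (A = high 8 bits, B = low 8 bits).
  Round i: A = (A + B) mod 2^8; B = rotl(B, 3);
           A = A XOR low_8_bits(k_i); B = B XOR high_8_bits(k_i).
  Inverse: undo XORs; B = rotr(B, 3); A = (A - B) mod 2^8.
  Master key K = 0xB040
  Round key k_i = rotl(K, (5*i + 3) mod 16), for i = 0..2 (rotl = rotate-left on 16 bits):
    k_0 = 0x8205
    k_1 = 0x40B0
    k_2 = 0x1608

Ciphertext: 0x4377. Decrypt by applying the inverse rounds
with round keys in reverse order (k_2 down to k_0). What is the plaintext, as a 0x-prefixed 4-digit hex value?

s_0 = ciphertext = 0x4377
s_1 = InvRound(s_0, k_2) = 0x1F2C
s_2 = InvRound(s_1, k_1) = 0x228D
s_3 = InvRound(s_2, k_0) = 0x46E1

0x46E1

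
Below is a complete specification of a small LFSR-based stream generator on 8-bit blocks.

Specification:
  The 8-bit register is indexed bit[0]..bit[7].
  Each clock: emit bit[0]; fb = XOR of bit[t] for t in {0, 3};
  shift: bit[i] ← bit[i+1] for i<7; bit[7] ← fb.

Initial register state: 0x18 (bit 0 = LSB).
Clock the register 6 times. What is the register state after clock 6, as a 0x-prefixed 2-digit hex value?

0xEC

reg_0 = 0x18
clock 1: out=0, reg = 0x8C
clock 2: out=0, reg = 0xC6
clock 3: out=0, reg = 0x63
clock 4: out=1, reg = 0xB1
clock 5: out=1, reg = 0xD8
clock 6: out=0, reg = 0xEC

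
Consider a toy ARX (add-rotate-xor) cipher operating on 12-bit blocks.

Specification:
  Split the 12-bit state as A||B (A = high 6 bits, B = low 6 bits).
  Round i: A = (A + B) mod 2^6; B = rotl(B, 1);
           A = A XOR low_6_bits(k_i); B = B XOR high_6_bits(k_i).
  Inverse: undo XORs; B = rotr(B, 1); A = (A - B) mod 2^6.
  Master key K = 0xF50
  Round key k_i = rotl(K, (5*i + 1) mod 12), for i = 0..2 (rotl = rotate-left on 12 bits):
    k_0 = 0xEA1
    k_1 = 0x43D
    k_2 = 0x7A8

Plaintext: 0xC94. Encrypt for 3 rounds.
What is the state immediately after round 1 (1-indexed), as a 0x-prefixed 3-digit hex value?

s_0 = plaintext = 0xC94
s_1 = Round(s_0, k_0) = 0x9D2
s_2 = Round(s_1, k_1) = 0x134
s_3 = Round(s_2, k_2) = 0x437

0x9D2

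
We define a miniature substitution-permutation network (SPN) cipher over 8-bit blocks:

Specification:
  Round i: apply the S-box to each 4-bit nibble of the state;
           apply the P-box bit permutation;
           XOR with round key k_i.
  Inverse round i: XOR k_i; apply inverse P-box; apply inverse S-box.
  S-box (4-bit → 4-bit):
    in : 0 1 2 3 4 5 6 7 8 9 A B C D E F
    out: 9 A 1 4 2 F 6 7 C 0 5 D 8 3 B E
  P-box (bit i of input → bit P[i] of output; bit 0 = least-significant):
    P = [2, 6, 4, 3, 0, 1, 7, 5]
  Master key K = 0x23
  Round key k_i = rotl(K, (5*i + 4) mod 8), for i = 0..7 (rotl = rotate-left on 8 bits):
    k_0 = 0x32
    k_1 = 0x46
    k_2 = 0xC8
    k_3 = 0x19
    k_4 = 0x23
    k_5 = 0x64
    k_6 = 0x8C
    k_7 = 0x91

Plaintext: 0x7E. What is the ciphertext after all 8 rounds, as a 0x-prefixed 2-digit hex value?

s_0 = plaintext = 0x7E
s_1 = Round(s_0, k_0) = 0xFD
s_2 = Round(s_1, k_1) = 0xA0
s_3 = Round(s_2, k_2) = 0x45
s_4 = Round(s_3, k_3) = 0x47
s_5 = Round(s_4, k_4) = 0x75
s_6 = Round(s_5, k_5) = 0xBB
s_7 = Round(s_6, k_6) = 0x31
s_8 = Round(s_7, k_7) = 0x59

0x59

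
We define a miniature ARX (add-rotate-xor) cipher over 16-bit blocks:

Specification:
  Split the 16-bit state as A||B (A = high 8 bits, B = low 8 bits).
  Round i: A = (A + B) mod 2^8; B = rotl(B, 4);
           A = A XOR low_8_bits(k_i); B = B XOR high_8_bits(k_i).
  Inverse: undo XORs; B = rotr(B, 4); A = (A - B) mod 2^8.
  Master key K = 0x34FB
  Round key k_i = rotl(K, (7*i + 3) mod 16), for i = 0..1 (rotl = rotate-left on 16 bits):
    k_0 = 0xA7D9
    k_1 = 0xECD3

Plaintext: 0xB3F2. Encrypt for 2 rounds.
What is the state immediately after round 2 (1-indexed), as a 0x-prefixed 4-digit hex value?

0xD764

s_0 = plaintext = 0xB3F2
s_1 = Round(s_0, k_0) = 0x7C88
s_2 = Round(s_1, k_1) = 0xD764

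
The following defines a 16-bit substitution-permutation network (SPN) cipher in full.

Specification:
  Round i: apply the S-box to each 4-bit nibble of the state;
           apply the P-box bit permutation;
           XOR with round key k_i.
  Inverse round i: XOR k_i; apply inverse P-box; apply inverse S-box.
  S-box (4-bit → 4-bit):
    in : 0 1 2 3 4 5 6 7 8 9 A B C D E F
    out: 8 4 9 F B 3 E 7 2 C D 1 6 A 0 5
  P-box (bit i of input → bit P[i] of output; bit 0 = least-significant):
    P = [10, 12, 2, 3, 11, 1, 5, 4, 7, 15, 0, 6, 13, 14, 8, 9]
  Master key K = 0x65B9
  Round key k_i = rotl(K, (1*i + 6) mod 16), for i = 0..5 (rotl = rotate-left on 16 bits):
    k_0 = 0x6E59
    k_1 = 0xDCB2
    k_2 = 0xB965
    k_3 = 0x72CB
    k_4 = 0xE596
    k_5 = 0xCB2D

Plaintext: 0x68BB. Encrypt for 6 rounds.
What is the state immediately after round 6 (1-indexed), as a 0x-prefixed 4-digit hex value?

s_0 = plaintext = 0x68BB
s_1 = Round(s_0, k_0) = 0xA159
s_2 = Round(s_1, k_1) = 0xF7BD
s_3 = Round(s_2, k_2) = 0x00EC
s_4 = Round(s_3, k_3) = 0x608F
s_5 = Round(s_4, k_4) = 0xA2D0
s_6 = Round(s_5, k_5) = 0xE8F7

0xE8F7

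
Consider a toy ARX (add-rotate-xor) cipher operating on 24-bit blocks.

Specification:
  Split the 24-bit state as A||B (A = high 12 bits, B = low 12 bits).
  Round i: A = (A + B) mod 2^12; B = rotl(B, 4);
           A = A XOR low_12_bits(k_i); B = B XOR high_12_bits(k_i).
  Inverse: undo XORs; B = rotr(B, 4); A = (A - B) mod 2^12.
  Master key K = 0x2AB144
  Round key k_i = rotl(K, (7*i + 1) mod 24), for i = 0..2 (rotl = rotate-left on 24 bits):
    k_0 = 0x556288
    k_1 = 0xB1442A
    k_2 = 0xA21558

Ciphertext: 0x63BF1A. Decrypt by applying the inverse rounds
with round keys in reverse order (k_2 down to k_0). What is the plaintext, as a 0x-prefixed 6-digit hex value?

0x599225

s_0 = ciphertext = 0x63BF1A
s_1 = InvRound(s_0, k_2) = 0x810B53
s_2 = InvRound(s_1, k_1) = 0x536704
s_3 = InvRound(s_2, k_0) = 0x599225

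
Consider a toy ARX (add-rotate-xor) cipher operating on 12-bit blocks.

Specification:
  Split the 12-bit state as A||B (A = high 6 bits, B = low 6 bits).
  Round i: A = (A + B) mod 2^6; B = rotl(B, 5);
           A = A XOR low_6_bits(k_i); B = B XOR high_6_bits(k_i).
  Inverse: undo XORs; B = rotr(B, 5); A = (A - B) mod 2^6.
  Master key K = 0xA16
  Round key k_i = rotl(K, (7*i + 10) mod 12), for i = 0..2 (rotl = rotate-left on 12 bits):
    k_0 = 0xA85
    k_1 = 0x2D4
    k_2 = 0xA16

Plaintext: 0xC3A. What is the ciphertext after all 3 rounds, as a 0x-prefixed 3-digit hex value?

s_0 = plaintext = 0xC3A
s_1 = Round(s_0, k_0) = 0xBF7
s_2 = Round(s_1, k_1) = 0xCB0
s_3 = Round(s_2, k_2) = 0xD30

0xD30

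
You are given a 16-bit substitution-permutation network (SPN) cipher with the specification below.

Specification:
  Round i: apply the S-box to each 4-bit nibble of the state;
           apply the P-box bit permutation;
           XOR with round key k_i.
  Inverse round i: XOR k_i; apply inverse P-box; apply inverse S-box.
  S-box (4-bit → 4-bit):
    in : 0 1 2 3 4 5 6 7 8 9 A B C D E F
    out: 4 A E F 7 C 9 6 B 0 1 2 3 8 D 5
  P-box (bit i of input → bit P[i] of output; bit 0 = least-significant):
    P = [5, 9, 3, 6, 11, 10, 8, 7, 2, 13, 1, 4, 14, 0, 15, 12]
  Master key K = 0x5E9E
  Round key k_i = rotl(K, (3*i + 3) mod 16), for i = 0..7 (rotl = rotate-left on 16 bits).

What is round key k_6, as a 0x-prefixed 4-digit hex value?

K = 0x5E9E
k_0 = rotl(K, (3*0+3) mod 16) = rotl(K, 3) = 0xF4F2
k_1 = rotl(K, (3*1+3) mod 16) = rotl(K, 6) = 0xA797
k_2 = rotl(K, (3*2+3) mod 16) = rotl(K, 9) = 0x3CBD
k_3 = rotl(K, (3*3+3) mod 16) = rotl(K, 12) = 0xE5E9
k_4 = rotl(K, (3*4+3) mod 16) = rotl(K, 15) = 0x2F4F
k_5 = rotl(K, (3*5+3) mod 16) = rotl(K, 2) = 0x7A79
k_6 = rotl(K, (3*6+3) mod 16) = rotl(K, 5) = 0xD3CB

0xD3CB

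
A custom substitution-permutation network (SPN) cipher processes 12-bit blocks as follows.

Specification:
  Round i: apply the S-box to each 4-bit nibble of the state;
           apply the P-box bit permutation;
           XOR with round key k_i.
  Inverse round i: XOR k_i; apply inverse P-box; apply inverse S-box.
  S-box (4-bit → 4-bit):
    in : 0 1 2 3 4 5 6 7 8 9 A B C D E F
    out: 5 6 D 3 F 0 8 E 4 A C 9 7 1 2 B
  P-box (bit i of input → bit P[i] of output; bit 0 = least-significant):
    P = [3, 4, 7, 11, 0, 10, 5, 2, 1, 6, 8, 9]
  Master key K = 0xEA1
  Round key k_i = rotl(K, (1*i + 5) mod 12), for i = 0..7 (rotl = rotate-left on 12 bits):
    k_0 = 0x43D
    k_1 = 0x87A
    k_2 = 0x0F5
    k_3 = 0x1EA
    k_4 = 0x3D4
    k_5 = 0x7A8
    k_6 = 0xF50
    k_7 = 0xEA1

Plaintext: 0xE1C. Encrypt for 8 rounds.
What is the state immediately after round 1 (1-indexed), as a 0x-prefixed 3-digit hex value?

0x0C5

s_0 = plaintext = 0xE1C
s_1 = Round(s_0, k_0) = 0x0C5
s_2 = Round(s_1, k_1) = 0xD59
s_3 = Round(s_2, k_2) = 0x8E7
s_4 = Round(s_3, k_3) = 0xC7A
s_5 = Round(s_4, k_4) = 0xE32
s_6 = Round(s_5, k_5) = 0xB61
s_7 = Round(s_6, k_6) = 0xDC6
s_8 = Round(s_7, k_7) = 0x282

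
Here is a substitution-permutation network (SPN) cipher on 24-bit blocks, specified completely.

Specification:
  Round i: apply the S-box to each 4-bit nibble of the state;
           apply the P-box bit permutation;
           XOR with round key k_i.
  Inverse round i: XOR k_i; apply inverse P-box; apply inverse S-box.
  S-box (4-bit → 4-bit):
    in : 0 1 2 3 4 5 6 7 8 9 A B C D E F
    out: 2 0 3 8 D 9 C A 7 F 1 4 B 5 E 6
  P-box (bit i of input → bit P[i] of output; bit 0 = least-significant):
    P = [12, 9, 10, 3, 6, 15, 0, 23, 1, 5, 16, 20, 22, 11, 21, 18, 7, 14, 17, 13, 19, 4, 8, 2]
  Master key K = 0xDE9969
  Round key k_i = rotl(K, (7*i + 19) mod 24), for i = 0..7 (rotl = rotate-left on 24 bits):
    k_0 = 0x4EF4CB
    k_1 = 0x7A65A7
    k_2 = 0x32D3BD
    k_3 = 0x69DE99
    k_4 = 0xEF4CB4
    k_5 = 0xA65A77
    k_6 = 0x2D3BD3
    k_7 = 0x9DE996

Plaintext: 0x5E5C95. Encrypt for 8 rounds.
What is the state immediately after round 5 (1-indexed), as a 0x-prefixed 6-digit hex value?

s_0 = plaintext = 0x5E5C95
s_1 = Round(s_0, k_0) = 0x9004A4
s_2 = Round(s_1, k_1) = 0x6338F9
s_3 = Round(s_2, k_2) = 0x376492
s_4 = Round(s_3, k_3) = 0xDC2CDE
s_5 = Round(s_4, k_4) = 0xB7235F
s_6 = Round(s_5, k_5) = 0x763537
s_7 = Round(s_6, k_6) = 0xBB19CD
s_8 = Round(s_7, k_7) = 0x0E7CF4

0xB7235F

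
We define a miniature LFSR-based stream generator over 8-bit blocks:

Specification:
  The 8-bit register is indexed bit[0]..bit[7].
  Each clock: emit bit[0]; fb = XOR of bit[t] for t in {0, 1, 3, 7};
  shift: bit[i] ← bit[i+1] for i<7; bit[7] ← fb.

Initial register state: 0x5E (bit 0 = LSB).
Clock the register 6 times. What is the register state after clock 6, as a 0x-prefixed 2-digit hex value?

reg_0 = 0x5E
clock 1: out=0, reg = 0x2F
clock 2: out=1, reg = 0x97
clock 3: out=1, reg = 0xCB
clock 4: out=1, reg = 0x65
clock 5: out=1, reg = 0xB2
clock 6: out=0, reg = 0x59

0x59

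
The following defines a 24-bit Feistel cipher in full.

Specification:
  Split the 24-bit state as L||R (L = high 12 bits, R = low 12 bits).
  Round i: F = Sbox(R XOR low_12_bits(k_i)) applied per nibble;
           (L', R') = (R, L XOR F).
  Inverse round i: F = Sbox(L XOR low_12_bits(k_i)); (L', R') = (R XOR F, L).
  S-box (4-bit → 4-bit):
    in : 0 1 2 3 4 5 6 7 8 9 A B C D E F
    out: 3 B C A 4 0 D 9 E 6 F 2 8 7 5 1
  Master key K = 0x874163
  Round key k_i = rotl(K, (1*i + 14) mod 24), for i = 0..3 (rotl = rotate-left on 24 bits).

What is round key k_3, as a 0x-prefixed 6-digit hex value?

0xC70E82

K = 0x874163
k_0 = rotl(K, (1*0+14) mod 24) = rotl(K, 14) = 0x58E1D0
k_1 = rotl(K, (1*1+14) mod 24) = rotl(K, 15) = 0xB1C3A0
k_2 = rotl(K, (1*2+14) mod 24) = rotl(K, 16) = 0x638741
k_3 = rotl(K, (1*3+14) mod 24) = rotl(K, 17) = 0xC70E82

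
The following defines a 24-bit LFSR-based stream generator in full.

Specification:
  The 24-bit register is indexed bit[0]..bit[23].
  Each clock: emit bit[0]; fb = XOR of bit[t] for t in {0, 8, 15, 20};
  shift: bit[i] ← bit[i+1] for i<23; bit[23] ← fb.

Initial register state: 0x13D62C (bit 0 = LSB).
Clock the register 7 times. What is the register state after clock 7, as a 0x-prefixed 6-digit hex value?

0x3827AC

reg_0 = 0x13D62C
clock 1: out=0, reg = 0x09EB16
clock 2: out=0, reg = 0x04F58B
clock 3: out=1, reg = 0x827AC5
clock 4: out=1, reg = 0xC13D62
clock 5: out=0, reg = 0xE09EB1
clock 6: out=1, reg = 0x704F58
clock 7: out=0, reg = 0x3827AC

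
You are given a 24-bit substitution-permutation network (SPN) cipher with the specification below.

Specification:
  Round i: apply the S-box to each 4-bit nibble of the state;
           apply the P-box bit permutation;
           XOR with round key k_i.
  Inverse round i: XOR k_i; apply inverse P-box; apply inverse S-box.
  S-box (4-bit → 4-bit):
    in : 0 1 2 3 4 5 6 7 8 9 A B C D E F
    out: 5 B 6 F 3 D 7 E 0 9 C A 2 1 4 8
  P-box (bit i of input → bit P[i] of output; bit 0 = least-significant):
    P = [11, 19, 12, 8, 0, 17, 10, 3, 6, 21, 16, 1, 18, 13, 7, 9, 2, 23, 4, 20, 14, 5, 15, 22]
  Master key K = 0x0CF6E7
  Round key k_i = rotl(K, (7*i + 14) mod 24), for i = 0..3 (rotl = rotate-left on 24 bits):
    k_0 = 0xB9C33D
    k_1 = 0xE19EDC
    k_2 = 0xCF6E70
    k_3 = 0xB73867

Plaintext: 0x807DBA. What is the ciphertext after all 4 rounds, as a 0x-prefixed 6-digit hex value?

s_0 = plaintext = 0x807DBA
s_1 = Round(s_0, k_0) = 0xBBF0E1
s_2 = Round(s_1, k_1) = 0x3891BC
s_3 = Round(s_2, k_2) = 0xA1AC1A
s_4 = Round(s_3, k_3) = 0x45ABEA

0x45ABEA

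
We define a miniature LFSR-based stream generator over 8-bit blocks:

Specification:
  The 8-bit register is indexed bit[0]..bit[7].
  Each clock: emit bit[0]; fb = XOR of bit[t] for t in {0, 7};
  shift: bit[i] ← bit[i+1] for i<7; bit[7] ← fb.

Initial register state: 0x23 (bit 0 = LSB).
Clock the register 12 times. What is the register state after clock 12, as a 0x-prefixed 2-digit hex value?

reg_0 = 0x23
clock 1: out=1, reg = 0x91
clock 2: out=1, reg = 0x48
clock 3: out=0, reg = 0x24
clock 4: out=0, reg = 0x12
clock 5: out=0, reg = 0x09
clock 6: out=1, reg = 0x84
clock 7: out=0, reg = 0xC2
clock 8: out=0, reg = 0xE1
clock 9: out=1, reg = 0x70
clock 10: out=0, reg = 0x38
clock 11: out=0, reg = 0x1C
clock 12: out=0, reg = 0x0E

0x0E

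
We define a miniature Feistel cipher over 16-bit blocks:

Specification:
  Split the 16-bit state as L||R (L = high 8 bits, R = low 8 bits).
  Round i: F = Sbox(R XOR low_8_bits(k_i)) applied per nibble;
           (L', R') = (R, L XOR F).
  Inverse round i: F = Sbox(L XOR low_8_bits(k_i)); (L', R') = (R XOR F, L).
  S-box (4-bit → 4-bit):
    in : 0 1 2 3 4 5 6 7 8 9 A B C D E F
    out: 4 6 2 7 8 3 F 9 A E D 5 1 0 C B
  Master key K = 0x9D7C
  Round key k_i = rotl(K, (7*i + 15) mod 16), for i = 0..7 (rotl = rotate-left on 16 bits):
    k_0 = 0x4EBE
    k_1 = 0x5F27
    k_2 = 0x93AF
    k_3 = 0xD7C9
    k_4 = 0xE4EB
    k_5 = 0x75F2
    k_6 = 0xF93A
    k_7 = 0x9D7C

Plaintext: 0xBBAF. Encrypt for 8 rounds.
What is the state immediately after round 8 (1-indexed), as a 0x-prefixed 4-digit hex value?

0xE7B1

s_0 = plaintext = 0xBBAF
s_1 = Round(s_0, k_0) = 0xAFDD
s_2 = Round(s_1, k_1) = 0xDD12
s_3 = Round(s_2, k_2) = 0x128D
s_4 = Round(s_3, k_3) = 0x8D9A
s_5 = Round(s_4, k_4) = 0x9A1B
s_6 = Round(s_5, k_5) = 0x1B54
s_7 = Round(s_6, k_6) = 0x54E7
s_8 = Round(s_7, k_7) = 0xE7B1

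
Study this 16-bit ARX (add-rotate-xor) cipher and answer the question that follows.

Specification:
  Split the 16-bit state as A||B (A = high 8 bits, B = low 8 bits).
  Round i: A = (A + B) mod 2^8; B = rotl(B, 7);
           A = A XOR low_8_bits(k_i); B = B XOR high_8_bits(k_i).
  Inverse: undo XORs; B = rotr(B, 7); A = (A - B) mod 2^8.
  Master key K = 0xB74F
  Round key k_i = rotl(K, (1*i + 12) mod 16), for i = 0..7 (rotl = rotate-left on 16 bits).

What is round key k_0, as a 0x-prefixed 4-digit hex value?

0xFB74

K = 0xB74F
k_0 = rotl(K, (1*0+12) mod 16) = rotl(K, 12) = 0xFB74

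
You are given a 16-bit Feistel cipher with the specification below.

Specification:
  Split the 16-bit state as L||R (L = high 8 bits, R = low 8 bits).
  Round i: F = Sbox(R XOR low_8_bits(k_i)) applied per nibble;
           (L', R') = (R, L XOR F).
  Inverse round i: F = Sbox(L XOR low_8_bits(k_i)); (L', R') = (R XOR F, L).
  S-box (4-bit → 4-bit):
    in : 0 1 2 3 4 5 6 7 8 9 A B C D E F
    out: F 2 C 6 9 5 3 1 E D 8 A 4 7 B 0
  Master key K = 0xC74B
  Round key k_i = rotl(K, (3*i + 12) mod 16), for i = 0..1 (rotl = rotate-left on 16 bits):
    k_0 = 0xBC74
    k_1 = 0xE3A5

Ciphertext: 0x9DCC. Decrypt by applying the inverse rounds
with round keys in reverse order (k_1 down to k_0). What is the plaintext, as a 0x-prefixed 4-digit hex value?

0xEEA2

s_0 = ciphertext = 0x9DCC
s_1 = InvRound(s_0, k_1) = 0xA29D
s_2 = InvRound(s_1, k_0) = 0xEEA2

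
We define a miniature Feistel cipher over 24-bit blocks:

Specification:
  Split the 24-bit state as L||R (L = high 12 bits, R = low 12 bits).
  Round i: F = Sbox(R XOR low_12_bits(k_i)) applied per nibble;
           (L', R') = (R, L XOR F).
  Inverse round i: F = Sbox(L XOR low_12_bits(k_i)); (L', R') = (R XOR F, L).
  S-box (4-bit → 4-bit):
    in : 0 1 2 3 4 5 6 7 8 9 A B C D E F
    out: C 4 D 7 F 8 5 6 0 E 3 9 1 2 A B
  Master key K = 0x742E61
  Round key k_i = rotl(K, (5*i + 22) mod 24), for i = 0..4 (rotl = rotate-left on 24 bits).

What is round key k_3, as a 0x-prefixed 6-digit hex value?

0xCC2E85

K = 0x742E61
k_0 = rotl(K, (5*0+22) mod 24) = rotl(K, 22) = 0x5D0B98
k_1 = rotl(K, (5*1+22) mod 24) = rotl(K, 3) = 0xA1730B
k_2 = rotl(K, (5*2+22) mod 24) = rotl(K, 8) = 0x2E6174
k_3 = rotl(K, (5*3+22) mod 24) = rotl(K, 13) = 0xCC2E85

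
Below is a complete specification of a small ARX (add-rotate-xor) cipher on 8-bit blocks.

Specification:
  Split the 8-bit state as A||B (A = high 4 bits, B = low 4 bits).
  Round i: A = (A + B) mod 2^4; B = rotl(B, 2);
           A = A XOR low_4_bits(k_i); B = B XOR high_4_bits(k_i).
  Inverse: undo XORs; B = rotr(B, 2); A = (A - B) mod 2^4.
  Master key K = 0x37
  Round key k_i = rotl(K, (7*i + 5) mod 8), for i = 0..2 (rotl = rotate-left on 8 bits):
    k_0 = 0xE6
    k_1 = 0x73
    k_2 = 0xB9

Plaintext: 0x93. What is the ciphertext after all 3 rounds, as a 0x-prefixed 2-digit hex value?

0x74

s_0 = plaintext = 0x93
s_1 = Round(s_0, k_0) = 0xA2
s_2 = Round(s_1, k_1) = 0xFF
s_3 = Round(s_2, k_2) = 0x74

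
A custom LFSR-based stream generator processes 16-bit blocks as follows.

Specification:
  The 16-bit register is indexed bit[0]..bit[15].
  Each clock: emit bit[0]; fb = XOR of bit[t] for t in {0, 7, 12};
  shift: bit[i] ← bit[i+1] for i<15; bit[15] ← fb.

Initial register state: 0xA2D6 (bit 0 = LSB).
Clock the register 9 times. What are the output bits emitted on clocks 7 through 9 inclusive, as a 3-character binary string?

110

reg_0 = 0xA2D6
clock 1: out=0, reg = 0xD16B
clock 2: out=1, reg = 0x68B5
clock 3: out=1, reg = 0x345A
clock 4: out=0, reg = 0x9A2D
clock 5: out=1, reg = 0x4D16
clock 6: out=0, reg = 0x268B
clock 7: out=1, reg = 0x1345
clock 8: out=1, reg = 0x09A2
clock 9: out=0, reg = 0x84D1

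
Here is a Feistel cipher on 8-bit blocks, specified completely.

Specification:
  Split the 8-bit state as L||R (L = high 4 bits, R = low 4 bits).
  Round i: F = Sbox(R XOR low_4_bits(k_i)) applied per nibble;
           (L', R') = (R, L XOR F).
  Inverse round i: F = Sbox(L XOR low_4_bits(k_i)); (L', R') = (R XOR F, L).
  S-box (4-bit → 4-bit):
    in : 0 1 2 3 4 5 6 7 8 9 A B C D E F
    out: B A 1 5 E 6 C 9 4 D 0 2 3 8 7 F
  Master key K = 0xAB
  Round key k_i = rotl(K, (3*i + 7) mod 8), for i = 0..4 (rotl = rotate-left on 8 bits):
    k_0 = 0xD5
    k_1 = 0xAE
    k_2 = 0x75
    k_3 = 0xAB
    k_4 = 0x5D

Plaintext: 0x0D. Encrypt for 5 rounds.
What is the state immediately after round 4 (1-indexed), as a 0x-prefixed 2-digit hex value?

0x0F

s_0 = plaintext = 0x0D
s_1 = Round(s_0, k_0) = 0xD4
s_2 = Round(s_1, k_1) = 0x4D
s_3 = Round(s_2, k_2) = 0xD0
s_4 = Round(s_3, k_3) = 0x0F
s_5 = Round(s_4, k_4) = 0xF1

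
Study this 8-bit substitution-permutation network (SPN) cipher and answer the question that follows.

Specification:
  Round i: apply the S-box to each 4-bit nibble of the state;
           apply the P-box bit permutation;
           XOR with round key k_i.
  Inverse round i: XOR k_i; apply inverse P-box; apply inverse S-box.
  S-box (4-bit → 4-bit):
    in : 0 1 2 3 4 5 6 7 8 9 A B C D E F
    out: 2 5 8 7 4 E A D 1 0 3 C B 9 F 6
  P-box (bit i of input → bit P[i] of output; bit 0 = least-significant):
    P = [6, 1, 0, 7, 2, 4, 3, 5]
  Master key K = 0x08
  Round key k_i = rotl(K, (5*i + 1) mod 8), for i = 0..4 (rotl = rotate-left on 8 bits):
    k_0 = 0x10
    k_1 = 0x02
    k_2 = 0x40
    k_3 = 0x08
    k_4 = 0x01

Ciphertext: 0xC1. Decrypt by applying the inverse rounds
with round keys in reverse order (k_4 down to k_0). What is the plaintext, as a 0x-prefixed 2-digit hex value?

0x6C

s_0 = ciphertext = 0xC1
s_1 = InvRound(s_0, k_4) = 0x9D
s_2 = InvRound(s_1, k_3) = 0xAB
s_3 = InvRound(s_2, k_2) = 0xBE
s_4 = InvRound(s_3, k_1) = 0xE2
s_5 = InvRound(s_4, k_0) = 0x6C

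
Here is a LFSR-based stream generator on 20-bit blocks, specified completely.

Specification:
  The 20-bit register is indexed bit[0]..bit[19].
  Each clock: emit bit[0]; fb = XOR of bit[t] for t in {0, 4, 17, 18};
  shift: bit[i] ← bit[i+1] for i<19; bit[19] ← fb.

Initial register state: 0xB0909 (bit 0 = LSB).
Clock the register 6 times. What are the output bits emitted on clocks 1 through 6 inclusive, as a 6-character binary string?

reg_0 = 0xB0909
clock 1: out=1, reg = 0x58484
clock 2: out=0, reg = 0xAC242
clock 3: out=0, reg = 0xD6121
clock 4: out=1, reg = 0x6B090
clock 5: out=0, reg = 0xB5848
clock 6: out=0, reg = 0xDAC24

100100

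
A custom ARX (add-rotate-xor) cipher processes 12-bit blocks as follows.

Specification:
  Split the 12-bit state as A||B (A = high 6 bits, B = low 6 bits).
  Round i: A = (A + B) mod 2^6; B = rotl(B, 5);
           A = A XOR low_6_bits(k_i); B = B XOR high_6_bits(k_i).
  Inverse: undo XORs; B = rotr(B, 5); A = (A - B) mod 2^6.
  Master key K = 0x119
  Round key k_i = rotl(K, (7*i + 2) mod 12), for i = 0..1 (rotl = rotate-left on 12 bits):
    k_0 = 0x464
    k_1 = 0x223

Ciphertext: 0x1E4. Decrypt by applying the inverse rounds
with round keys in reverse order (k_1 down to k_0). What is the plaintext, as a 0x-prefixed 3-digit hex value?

0x7D0

s_0 = ciphertext = 0x1E4
s_1 = InvRound(s_0, k_1) = 0x2D9
s_2 = InvRound(s_1, k_0) = 0x7D0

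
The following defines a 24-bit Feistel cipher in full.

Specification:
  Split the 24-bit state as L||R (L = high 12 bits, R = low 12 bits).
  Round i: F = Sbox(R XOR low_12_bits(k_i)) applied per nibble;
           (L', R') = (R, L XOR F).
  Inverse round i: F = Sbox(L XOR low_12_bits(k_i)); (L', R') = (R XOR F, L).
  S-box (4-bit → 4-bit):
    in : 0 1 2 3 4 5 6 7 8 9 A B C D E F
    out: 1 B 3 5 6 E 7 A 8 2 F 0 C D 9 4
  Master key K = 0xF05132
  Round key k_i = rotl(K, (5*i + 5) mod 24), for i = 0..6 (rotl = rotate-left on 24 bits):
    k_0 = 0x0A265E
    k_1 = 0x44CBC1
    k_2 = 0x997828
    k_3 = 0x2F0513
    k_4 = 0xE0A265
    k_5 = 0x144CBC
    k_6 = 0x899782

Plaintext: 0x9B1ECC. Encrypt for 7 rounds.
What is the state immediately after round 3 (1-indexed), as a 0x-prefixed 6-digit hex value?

0x129389

s_0 = plaintext = 0x9B1ECC
s_1 = Round(s_0, k_0) = 0xECC192
s_2 = Round(s_1, k_1) = 0x192129
s_3 = Round(s_2, k_2) = 0x129389
s_4 = Round(s_3, k_3) = 0x389606
s_5 = Round(s_4, k_4) = 0x6065FC
s_6 = Round(s_5, k_5) = 0x5FC467
s_7 = Round(s_6, k_6) = 0x467062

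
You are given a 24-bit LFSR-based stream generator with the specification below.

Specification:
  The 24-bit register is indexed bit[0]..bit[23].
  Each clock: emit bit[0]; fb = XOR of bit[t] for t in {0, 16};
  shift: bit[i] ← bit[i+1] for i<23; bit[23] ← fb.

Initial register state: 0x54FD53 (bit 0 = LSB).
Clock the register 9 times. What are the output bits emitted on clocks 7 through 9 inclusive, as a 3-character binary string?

101

reg_0 = 0x54FD53
clock 1: out=1, reg = 0xAA7EA9
clock 2: out=1, reg = 0xD53F54
clock 3: out=0, reg = 0xEA9FAA
clock 4: out=0, reg = 0x754FD5
clock 5: out=1, reg = 0x3AA7EA
clock 6: out=0, reg = 0x1D53F5
clock 7: out=1, reg = 0x0EA9FA
clock 8: out=0, reg = 0x0754FD
clock 9: out=1, reg = 0x03AA7E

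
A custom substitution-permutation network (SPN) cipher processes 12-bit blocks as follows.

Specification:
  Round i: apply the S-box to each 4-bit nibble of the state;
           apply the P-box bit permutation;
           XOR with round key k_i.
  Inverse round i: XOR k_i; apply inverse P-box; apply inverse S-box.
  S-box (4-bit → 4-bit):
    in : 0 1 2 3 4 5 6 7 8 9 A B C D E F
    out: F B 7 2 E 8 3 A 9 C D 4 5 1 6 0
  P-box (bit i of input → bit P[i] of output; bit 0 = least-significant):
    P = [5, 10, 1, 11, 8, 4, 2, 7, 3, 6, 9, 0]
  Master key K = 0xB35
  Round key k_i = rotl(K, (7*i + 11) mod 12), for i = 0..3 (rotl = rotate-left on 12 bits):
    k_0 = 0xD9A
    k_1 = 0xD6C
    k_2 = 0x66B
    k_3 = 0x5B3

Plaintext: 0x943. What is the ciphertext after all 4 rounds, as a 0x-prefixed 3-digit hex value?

0x62D

s_0 = plaintext = 0x943
s_1 = Round(s_0, k_0) = 0xB0F
s_2 = Round(s_1, k_1) = 0xEF8
s_3 = Round(s_2, k_2) = 0xC0B
s_4 = Round(s_3, k_3) = 0x62D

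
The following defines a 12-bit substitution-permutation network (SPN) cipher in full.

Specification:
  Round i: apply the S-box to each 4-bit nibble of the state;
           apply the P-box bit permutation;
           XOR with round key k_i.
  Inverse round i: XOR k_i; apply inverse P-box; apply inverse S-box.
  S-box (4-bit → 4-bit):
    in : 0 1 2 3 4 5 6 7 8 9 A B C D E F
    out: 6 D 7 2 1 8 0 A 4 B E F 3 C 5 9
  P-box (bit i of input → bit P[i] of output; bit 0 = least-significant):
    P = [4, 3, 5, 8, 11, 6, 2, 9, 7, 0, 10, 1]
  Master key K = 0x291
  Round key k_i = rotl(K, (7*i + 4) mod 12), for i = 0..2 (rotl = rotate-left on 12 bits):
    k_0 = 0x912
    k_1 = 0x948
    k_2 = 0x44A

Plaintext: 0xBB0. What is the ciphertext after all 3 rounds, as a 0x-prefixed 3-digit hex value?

0x1F3

s_0 = plaintext = 0xBB0
s_1 = Round(s_0, k_0) = 0x7FD
s_2 = Round(s_1, k_1) = 0x26B
s_3 = Round(s_2, k_2) = 0x1F3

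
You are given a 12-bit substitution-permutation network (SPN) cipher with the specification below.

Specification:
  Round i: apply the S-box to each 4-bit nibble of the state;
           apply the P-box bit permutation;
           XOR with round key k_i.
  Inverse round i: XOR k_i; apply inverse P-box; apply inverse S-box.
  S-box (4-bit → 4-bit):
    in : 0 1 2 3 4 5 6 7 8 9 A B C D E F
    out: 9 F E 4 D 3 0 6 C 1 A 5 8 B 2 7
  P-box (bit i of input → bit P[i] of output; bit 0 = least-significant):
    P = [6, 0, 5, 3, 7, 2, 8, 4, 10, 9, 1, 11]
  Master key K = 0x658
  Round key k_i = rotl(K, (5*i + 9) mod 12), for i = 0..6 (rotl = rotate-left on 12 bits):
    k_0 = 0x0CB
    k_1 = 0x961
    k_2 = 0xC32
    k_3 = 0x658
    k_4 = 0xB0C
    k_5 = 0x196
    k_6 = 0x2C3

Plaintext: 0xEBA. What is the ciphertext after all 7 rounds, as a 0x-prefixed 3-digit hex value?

s_0 = plaintext = 0xEBA
s_1 = Round(s_0, k_0) = 0x342
s_2 = Round(s_1, k_1) = 0x8DA
s_3 = Round(s_2, k_2) = 0x4AD
s_4 = Round(s_3, k_3) = 0xA07
s_5 = Round(s_4, k_4) = 0x1BD
s_6 = Round(s_5, k_5) = 0xE5D
s_7 = Round(s_6, k_6) = 0x00E

0x00E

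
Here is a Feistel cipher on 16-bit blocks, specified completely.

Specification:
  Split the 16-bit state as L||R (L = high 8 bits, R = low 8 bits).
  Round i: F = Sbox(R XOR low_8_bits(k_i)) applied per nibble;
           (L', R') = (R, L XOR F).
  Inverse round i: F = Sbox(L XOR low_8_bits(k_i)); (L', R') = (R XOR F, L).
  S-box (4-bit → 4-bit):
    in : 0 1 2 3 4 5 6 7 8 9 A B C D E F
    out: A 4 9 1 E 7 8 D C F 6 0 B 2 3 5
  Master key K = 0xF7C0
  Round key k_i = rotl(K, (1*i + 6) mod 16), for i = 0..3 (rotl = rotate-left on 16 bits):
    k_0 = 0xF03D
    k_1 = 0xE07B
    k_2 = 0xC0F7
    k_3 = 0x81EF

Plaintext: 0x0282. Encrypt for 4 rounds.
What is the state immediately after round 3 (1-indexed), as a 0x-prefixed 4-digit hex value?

0x5964

s_0 = plaintext = 0x0282
s_1 = Round(s_0, k_0) = 0x8207
s_2 = Round(s_1, k_1) = 0x0759
s_3 = Round(s_2, k_2) = 0x5964
s_4 = Round(s_3, k_3) = 0x6499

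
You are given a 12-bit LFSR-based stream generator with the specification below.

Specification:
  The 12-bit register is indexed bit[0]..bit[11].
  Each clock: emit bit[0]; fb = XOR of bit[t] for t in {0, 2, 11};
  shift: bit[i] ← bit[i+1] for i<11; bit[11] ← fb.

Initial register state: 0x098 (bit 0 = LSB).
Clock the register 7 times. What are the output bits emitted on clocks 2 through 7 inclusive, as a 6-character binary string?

reg_0 = 0x098
clock 1: out=0, reg = 0x04C
clock 2: out=0, reg = 0x826
clock 3: out=0, reg = 0x413
clock 4: out=1, reg = 0xA09
clock 5: out=1, reg = 0x504
clock 6: out=0, reg = 0xA82
clock 7: out=0, reg = 0xD41

001100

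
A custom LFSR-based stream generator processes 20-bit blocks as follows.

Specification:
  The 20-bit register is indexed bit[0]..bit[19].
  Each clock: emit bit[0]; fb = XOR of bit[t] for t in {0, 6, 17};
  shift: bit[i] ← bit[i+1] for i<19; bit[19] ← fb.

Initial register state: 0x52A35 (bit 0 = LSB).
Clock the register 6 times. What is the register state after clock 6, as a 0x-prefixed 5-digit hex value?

reg_0 = 0x52A35
clock 1: out=1, reg = 0xA951A
clock 2: out=0, reg = 0xD4A8D
clock 3: out=1, reg = 0xEA546
clock 4: out=0, reg = 0x752A3
clock 5: out=1, reg = 0x3A951
clock 6: out=1, reg = 0x9D4A8

0x9D4A8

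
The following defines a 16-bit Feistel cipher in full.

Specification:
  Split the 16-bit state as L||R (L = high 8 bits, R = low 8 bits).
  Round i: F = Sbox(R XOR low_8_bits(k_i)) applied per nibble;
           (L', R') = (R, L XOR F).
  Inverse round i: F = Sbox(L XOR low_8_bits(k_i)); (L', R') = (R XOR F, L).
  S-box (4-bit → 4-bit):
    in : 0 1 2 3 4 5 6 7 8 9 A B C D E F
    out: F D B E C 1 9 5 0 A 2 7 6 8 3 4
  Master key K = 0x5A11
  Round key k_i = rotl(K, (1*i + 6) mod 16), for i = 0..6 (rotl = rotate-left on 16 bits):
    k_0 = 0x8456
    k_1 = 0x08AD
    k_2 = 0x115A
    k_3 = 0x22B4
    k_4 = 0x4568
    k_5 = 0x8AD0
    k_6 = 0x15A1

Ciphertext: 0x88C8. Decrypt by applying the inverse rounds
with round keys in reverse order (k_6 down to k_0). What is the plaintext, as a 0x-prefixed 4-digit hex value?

0x7562

s_0 = ciphertext = 0x88C8
s_1 = InvRound(s_0, k_6) = 0x7288
s_2 = InvRound(s_1, k_5) = 0xA372
s_3 = InvRound(s_2, k_4) = 0x15A3
s_4 = InvRound(s_3, k_3) = 0x8E15
s_5 = InvRound(s_4, k_2) = 0x998E
s_6 = InvRound(s_5, k_1) = 0x6299
s_7 = InvRound(s_6, k_0) = 0x7562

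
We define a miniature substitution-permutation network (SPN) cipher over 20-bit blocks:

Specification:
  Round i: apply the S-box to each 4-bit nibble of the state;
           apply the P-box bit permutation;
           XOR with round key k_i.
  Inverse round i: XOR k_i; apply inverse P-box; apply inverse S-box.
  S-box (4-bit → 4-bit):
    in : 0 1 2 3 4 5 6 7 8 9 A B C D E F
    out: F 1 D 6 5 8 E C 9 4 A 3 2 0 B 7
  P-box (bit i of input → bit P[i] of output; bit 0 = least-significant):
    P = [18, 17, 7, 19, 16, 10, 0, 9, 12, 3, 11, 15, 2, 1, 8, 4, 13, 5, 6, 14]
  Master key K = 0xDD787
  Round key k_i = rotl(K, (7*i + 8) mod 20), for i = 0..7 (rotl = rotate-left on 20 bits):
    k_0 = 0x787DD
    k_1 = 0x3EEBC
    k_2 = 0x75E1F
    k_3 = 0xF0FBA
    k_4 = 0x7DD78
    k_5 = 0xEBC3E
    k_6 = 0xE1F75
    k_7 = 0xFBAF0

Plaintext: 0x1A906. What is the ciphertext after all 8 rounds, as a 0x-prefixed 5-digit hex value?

0x49AD4

s_0 = plaintext = 0x1A906
s_1 = Round(s_0, k_0) = 0xCA94E
s_2 = Round(s_1, k_1) = 0xCE68F
s_3 = Round(s_2, k_2) = 0x0D4A1
s_4 = Round(s_3, k_3) = 0xB71DA
s_5 = Round(s_4, k_4) = 0xDEC48
s_6 = Round(s_5, k_5) = 0x3BC21
s_7 = Round(s_6, k_6) = 0xB1D1A
s_8 = Round(s_7, k_7) = 0x49AD4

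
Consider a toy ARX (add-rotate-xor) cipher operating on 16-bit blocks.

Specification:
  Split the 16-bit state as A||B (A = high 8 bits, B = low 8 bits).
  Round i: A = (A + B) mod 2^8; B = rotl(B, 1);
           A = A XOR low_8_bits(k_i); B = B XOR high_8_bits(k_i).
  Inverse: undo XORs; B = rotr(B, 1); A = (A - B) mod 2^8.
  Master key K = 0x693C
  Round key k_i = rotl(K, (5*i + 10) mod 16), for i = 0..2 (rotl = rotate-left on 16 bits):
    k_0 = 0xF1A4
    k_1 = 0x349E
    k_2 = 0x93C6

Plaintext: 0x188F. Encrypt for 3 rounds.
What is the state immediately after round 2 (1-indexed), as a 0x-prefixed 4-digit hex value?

s_0 = plaintext = 0x188F
s_1 = Round(s_0, k_0) = 0x03EE
s_2 = Round(s_1, k_1) = 0x6FE9
s_3 = Round(s_2, k_2) = 0x9E40

0x6FE9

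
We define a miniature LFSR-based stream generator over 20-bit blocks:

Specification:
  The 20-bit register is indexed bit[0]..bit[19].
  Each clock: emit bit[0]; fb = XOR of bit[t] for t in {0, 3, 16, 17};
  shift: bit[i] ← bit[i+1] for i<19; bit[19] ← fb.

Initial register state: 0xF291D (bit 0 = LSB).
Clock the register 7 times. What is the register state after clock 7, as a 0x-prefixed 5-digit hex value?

reg_0 = 0xF291D
clock 1: out=1, reg = 0x7948E
clock 2: out=0, reg = 0xBCA47
clock 3: out=1, reg = 0xDE523
clock 4: out=1, reg = 0x6F291
clock 5: out=1, reg = 0x37948
clock 6: out=0, reg = 0x9BCA4
clock 7: out=0, reg = 0xCDE52

0xCDE52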